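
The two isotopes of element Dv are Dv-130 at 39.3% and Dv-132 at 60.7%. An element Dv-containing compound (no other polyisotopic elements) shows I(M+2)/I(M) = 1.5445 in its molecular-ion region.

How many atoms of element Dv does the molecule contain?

1

For n independent Dv atoms, I(M+2)/I(M) = n · (abundance Dv-132) / (abundance Dv-130) = n · 0.607/0.393.
n = 1.5445 × 0.393/0.607 = 1.00 ≈ 1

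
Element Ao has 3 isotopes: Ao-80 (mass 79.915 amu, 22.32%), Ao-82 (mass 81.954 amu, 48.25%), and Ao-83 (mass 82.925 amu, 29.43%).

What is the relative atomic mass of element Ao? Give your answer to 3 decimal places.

Ar = Σ fᵢ·mᵢ = 0.2232 × 79.915 + 0.4825 × 81.954 + 0.2943 × 82.925
= 17.8370 + 39.5428 + 24.4048 = 81.7846 amu

81.785 amu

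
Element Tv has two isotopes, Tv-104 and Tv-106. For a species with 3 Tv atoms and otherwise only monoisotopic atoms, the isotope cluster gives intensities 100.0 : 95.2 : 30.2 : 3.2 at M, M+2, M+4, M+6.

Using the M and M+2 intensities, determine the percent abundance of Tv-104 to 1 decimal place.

Let p = fractional abundance of Tv-104. I(M+2)/I(M) = [C(3,1)·p^2·(1−p)] / p^3 = 3·(1−p)/p = 95.2/100.0 = 0.9520
(1−p)/p = 0.9520/3 = 0.3173  ⇒  p = 1/(1 + 0.3173) = 0.7591
Tv-104: 75.9%, Tv-106: 24.1%.

75.9%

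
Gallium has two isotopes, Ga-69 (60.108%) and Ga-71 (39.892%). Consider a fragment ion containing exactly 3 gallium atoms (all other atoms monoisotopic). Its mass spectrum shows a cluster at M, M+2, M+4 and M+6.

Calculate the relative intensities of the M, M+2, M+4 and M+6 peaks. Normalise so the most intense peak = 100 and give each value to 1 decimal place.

50.2 : 100.0 : 66.4 : 14.7

Expanding (0.60108 + 0.39892)^3:
P(M) = 0.60108^3 = 0.217169
P(M+2) = 3 × 0.60108^2 × 0.39892^1 = 0.432386
P(M+4) = 3 × 0.60108^1 × 0.39892^2 = 0.286963
P(M+6) = 0.39892^3 = 0.063483
The M+2 peak is largest (0.432386); scaling to 100 gives 50.2 : 100.0 : 66.4 : 14.7.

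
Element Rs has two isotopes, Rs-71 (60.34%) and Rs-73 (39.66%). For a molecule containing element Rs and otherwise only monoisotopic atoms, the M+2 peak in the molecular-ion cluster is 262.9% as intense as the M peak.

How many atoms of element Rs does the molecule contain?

4

For n independent Rs atoms, I(M+2)/I(M) = n · (abundance Rs-73) / (abundance Rs-71) = n · 0.3966/0.6034.
n = 2.629 × 0.6034/0.3966 = 4.00 ≈ 4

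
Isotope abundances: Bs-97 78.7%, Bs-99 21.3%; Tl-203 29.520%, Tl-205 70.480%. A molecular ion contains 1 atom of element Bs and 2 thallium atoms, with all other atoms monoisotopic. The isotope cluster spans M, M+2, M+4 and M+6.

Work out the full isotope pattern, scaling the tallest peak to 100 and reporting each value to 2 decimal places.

14.30 : 72.16 : 100.00 : 22.06

Element Bs pattern (n=1): 0.7870 : 0.2130
Thallium pattern (n=2): 0.08714304 : 0.41611392 : 0.49674304
Convolve the two distributions (both contribute in 2-u steps):
  M: 0.7870×0.08714304 = 0.068582
  M+2: 0.7870×0.41611392 + 0.2130×0.08714304 = 0.346043
  M+4: 0.7870×0.49674304 + 0.2130×0.41611392 = 0.479569
  M+6: 0.2130×0.49674304 = 0.105806
Scale to base peak (0.479569) = 100: 14.30 : 72.16 : 100.00 : 22.06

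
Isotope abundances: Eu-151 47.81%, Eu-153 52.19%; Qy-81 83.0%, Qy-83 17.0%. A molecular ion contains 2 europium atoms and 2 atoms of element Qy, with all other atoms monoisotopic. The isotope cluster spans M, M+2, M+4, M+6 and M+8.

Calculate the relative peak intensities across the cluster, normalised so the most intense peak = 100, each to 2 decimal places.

Europium pattern (n=2): 0.22857961 : 0.49904078 : 0.27237961
Element Qy pattern (n=2): 0.6889 : 0.2822 : 0.0289
Convolve the two distributions (both contribute in 2-u steps):
  M: 0.22857961×0.6889 = 0.157468
  M+2: 0.22857961×0.2822 + 0.49904078×0.6889 = 0.408294
  M+4: 0.22857961×0.0289 + 0.49904078×0.2822 + 0.27237961×0.6889 = 0.335078
  M+6: 0.49904078×0.0289 + 0.27237961×0.2822 = 0.091288
  M+8: 0.27237961×0.0289 = 0.007872
Scale to base peak (0.408294) = 100: 38.57 : 100.00 : 82.07 : 22.36 : 1.93

38.57 : 100.00 : 82.07 : 22.36 : 1.93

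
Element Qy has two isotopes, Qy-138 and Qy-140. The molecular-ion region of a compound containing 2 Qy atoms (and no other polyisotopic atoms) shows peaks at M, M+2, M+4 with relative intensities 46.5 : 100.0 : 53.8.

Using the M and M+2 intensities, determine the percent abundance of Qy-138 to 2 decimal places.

Write p for the Qy-138 fraction. I(M+2)/I(M) = [C(2,1)·p^1·(1−p)] / p^2 = 2·(1−p)/p = 100.0/46.5 = 2.1505
(1−p)/p = 2.1505/2 = 1.0753  ⇒  p = 1/(1 + 1.0753) = 0.4819
Qy-138: 48.19%, Qy-140: 51.81%.

48.19%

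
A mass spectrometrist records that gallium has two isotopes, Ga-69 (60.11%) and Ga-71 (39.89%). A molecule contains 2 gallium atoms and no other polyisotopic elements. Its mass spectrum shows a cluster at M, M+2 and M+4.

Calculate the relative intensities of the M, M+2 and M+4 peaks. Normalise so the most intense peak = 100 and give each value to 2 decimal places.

75.34 : 100.00 : 33.18

Expanding (0.6011 + 0.3989)^2:
P(M) = 0.6011^2 = 0.361321
P(M+2) = 2 × 0.6011^1 × 0.3989^1 = 0.479558
P(M+4) = 0.3989^2 = 0.159121
The M+2 peak is largest (0.479558); scaling to 100 gives 75.34 : 100.00 : 33.18.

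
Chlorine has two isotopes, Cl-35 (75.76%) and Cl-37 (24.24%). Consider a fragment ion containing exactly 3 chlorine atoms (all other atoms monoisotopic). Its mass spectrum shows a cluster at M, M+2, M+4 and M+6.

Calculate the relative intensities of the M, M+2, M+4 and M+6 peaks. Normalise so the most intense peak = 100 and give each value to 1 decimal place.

The 3 Cl atoms are independent, so intensities follow the terms of (0.7576 + 0.2424)^3.
P(M) = 0.7576^3 = 0.434830
P(M+2) = 3 × 0.7576^2 × 0.2424^1 = 0.417382
P(M+4) = 3 × 0.7576^1 × 0.2424^2 = 0.133545
P(M+6) = 0.2424^3 = 0.014243
The M peak is largest (0.434830); scaling to 100 gives 100.0 : 96.0 : 30.7 : 3.3.

100.0 : 96.0 : 30.7 : 3.3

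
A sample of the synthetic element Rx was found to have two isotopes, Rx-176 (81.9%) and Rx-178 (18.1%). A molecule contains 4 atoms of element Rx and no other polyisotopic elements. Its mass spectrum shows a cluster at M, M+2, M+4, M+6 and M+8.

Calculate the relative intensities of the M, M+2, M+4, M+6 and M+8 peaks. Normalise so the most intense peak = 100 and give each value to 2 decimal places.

Each Rx atom is independently Rx-176 (p = 0.819) or Rx-178 (q = 0.181); the cluster is the binomial expansion (p + q)^4.
P(M) = 0.819^4 = 0.449920
P(M+2) = 4 × 0.819^3 × 0.181^1 = 0.397732
P(M+4) = 6 × 0.819^2 × 0.181^2 = 0.131849
P(M+6) = 4 × 0.819^1 × 0.181^3 = 0.019426
P(M+8) = 0.181^4 = 0.001073
The M peak is largest (0.449920); scaling to 100 gives 100.00 : 88.40 : 29.30 : 4.32 : 0.24.

100.00 : 88.40 : 29.30 : 4.32 : 0.24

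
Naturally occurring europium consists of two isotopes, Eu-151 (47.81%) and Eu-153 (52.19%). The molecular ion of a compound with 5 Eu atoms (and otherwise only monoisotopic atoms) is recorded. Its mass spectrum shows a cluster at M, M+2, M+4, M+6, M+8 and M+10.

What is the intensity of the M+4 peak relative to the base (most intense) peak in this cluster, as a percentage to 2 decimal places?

91.61%

Binomial terms of (0.4781 + 0.5219)^5: M 0.0250, M+2 0.1363, M+4 0.2977, M+6 0.3249, M+8 0.1774, M+10 0.0387 → M+6 is the base peak.
P(M+6) = C(5,3) × 0.4781^2 × 0.5219^3 = 10 × 0.22857961 × 0.14215492 = 0.324937 (base)
P(M+4) = C(5,2) × 0.4781^3 × 0.5219^2 = 10 × 0.10928391 × 0.27237961 = 0.297667
Relative intensity = 0.297667 / 0.324937 × 100 = 91.61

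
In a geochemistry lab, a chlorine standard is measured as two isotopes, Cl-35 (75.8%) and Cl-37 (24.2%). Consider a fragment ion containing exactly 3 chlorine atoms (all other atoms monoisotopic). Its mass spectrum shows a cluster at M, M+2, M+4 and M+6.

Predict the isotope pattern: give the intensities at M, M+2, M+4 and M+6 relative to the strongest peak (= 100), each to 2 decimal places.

Each Cl atom is independently Cl-35 (p = 0.758) or Cl-37 (q = 0.242); the cluster is the binomial expansion (p + q)^3.
P(M) = 0.758^3 = 0.435520
P(M+2) = 3 × 0.758^2 × 0.242^1 = 0.417133
P(M+4) = 3 × 0.758^1 × 0.242^2 = 0.133175
P(M+6) = 0.242^3 = 0.014172
The M peak is largest (0.435520); scaling to 100 gives 100.00 : 95.78 : 30.58 : 3.25.

100.00 : 95.78 : 30.58 : 3.25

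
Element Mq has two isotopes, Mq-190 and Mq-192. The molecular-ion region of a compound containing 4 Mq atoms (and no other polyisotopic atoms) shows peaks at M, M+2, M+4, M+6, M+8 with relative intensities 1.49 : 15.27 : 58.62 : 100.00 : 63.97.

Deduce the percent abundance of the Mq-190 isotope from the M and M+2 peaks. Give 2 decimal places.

28.07%

If p is the fraction of Mq that is Mq-190, then I(M+2)/I(M) = [C(4,1)·p^3·(1−p)] / p^4 = 4·(1−p)/p = 15.27/1.49 = 10.2483
(1−p)/p = 10.2483/4 = 2.5621  ⇒  p = 1/(1 + 2.5621) = 0.2807
Mq-190: 28.07%, Mq-192: 71.93%.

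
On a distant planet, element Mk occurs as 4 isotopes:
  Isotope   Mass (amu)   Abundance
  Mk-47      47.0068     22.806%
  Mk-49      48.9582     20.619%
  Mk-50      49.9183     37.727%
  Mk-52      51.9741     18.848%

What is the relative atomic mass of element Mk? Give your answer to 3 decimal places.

Ar = Σ fᵢ·mᵢ = 0.22806 × 47.0068 + 0.20619 × 48.9582 + 0.37727 × 49.9183 + 0.18848 × 51.9741
= 10.72037 + 10.09469 + 18.83268 + 9.79608 = 49.44382 amu

49.444 amu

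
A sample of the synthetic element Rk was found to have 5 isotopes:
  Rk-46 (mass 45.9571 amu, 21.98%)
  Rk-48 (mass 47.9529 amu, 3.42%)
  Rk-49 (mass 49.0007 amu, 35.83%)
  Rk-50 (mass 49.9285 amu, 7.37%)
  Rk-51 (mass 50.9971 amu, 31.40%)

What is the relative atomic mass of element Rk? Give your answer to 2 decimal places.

The abundance-weighted mean is 0.2198 × 45.9571 + 0.0342 × 47.9529 + 0.3583 × 49.0007 + 0.0737 × 49.9285 + 0.3140 × 50.9971
= 10.10137 + 1.63999 + 17.55695 + 3.67973 + 16.01309 = 48.99113 amu

48.99 amu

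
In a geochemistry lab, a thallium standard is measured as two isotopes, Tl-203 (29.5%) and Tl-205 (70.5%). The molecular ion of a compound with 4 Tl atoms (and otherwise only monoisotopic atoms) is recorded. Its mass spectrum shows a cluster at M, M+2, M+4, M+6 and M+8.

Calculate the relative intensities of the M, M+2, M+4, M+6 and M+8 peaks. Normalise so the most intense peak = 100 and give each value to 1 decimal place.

The 4 Tl atoms are independent, so intensities follow the terms of (0.295 + 0.705)^4.
P(M) = 0.295^4 = 0.007573
P(M+2) = 4 × 0.295^3 × 0.705^1 = 0.072396
P(M+4) = 6 × 0.295^2 × 0.705^2 = 0.259522
P(M+6) = 4 × 0.295^1 × 0.705^3 = 0.413475
P(M+8) = 0.705^4 = 0.247034
The M+6 peak is largest (0.413475); scaling to 100 gives 1.8 : 17.5 : 62.8 : 100.0 : 59.7.

1.8 : 17.5 : 62.8 : 100.0 : 59.7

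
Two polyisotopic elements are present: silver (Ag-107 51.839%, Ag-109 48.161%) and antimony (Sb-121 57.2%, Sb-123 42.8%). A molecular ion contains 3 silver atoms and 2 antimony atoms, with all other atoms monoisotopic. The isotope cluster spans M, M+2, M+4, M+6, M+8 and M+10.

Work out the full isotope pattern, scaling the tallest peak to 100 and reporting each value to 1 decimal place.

13.7 : 58.5 : 100.0 : 85.2 : 36.2 : 6.1

Silver pattern (n=3): 0.13930601 : 0.38826655 : 0.36071887 : 0.11170857
Antimony pattern (n=2): 0.327184 : 0.489632 : 0.183184
Convolve the two distributions (both contribute in 2-u steps):
  M: 0.13930601×0.327184 = 0.045579
  M+2: 0.13930601×0.489632 + 0.38826655×0.327184 = 0.195243
  M+4: 0.13930601×0.183184 + 0.38826655×0.489632 + 0.36071887×0.327184 = 0.333648
  M+6: 0.38826655×0.183184 + 0.36071887×0.489632 + 0.11170857×0.327184 = 0.284293
  M+8: 0.36071887×0.183184 + 0.11170857×0.489632 = 0.120774
  M+10: 0.11170857×0.183184 = 0.020463
Scale to base peak (0.333648) = 100: 13.7 : 58.5 : 100.0 : 85.2 : 36.2 : 6.1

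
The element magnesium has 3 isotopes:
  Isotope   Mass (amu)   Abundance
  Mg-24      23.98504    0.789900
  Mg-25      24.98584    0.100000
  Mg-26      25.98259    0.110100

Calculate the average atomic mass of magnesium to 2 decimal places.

24.31 amu

Ar = Σ fᵢ·mᵢ = 0.789900 × 23.98504 + 0.100000 × 24.98584 + 0.110100 × 25.98259
= 18.945783 + 2.498584 + 2.860683 = 24.305050 amu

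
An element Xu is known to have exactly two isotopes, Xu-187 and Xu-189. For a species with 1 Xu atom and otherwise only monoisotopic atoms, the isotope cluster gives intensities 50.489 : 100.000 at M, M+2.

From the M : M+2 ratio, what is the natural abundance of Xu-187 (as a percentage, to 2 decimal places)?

33.55%

Let p = fractional abundance of Xu-187. I(M+2)/I(M) = [C(1,1)·p^0·(1−p)] / p^1 = 1·(1−p)/p = 100.000/50.489 = 1.9806
(1−p)/p = 1.9806/1 = 1.9806  ⇒  p = 1/(1 + 1.9806) = 0.3355
Xu-187: 33.55%, Xu-189: 66.45%.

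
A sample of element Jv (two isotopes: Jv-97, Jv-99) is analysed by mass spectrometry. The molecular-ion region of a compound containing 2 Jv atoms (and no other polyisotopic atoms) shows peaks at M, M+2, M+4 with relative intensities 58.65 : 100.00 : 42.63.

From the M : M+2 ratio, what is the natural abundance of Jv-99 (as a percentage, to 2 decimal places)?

Let p = fractional abundance of Jv-97. I(M+2)/I(M) = [C(2,1)·p^1·(1−p)] / p^2 = 2·(1−p)/p = 100.00/58.65 = 1.7050
(1−p)/p = 1.7050/2 = 0.8525  ⇒  p = 1/(1 + 0.8525) = 0.5398
Jv-97: 53.98%, Jv-99: 46.02%.

46.02%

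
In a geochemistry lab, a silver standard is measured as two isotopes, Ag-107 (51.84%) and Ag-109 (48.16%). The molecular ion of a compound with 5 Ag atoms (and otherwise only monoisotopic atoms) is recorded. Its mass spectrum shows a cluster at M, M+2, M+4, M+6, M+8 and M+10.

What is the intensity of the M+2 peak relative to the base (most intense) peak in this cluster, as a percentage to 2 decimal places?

53.82%

Binomial terms of (0.5184 + 0.4816)^5: M 0.0374, M+2 0.1739, M+4 0.3231, M+6 0.3002, M+8 0.1394, M+10 0.0259 → M+4 is the base peak.
P(M+4) = C(5,2) × 0.5184^3 × 0.4816^2 = 10 × 0.13931407 × 0.23193856 = 0.323123 (base)
P(M+2) = C(5,1) × 0.5184^4 × 0.4816^1 = 5 × 0.07222041 × 0.4816 = 0.173907
Relative intensity = 0.173907 / 0.323123 × 100 = 53.82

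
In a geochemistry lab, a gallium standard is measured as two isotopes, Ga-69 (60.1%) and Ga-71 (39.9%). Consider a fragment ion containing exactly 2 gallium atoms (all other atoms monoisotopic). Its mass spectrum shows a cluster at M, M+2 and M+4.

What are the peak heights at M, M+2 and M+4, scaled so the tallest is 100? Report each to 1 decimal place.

75.3 : 100.0 : 33.2

Expanding (0.601 + 0.399)^2:
P(M) = 0.601^2 = 0.361201
P(M+2) = 2 × 0.601^1 × 0.399^1 = 0.479598
P(M+4) = 0.399^2 = 0.159201
The M+2 peak is largest (0.479598); scaling to 100 gives 75.3 : 100.0 : 33.2.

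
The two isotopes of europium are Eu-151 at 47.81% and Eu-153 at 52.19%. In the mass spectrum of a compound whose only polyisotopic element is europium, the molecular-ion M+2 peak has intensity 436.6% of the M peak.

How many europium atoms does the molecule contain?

4

With n Eu atoms, P(M+2)/P(M) = C(n,1)·p^(n−1)q / p^n = n·q/p = n · 0.5219/0.4781.
n = 4.366 × 0.4781/0.5219 = 4.00 ≈ 4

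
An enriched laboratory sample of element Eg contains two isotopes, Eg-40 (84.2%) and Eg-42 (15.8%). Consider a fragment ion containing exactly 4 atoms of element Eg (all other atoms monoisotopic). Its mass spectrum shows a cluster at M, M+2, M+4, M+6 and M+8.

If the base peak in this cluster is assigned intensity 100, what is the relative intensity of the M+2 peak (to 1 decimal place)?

75.1

(0.842 + 0.158)^4 gives M 0.5026, M+2 0.3773, M+4 0.1062, M+6 0.0133, M+8 0.0006; the largest is M.
P(M) = C(4,0) × 0.842^4 × 0.158^0 = 1 × 0.50262995 × 1.0000 = 0.502630 (base)
P(M+2) = C(4,1) × 0.842^3 × 0.158^1 = 4 × 0.59694769 × 0.1580 = 0.377271
Relative intensity = 0.377271 / 0.502630 × 100 = 75.1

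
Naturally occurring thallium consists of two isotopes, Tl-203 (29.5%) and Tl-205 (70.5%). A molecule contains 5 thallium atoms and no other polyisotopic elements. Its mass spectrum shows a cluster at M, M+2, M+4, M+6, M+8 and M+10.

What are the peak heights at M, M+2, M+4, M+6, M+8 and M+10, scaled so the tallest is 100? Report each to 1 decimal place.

Each Tl atom is independently Tl-203 (p = 0.295) or Tl-205 (q = 0.705); the cluster is the binomial expansion (p + q)^5.
P(M) = 0.295^5 = 0.002234
P(M+2) = 5 × 0.295^4 × 0.705^1 = 0.026696
P(M+4) = 10 × 0.295^3 × 0.705^2 = 0.127598
P(M+6) = 10 × 0.295^2 × 0.705^3 = 0.304938
P(M+8) = 5 × 0.295^1 × 0.705^4 = 0.364375
P(M+10) = 0.705^5 = 0.174159
The M+8 peak is largest (0.364375); scaling to 100 gives 0.6 : 7.3 : 35.0 : 83.7 : 100.0 : 47.8.

0.6 : 7.3 : 35.0 : 83.7 : 100.0 : 47.8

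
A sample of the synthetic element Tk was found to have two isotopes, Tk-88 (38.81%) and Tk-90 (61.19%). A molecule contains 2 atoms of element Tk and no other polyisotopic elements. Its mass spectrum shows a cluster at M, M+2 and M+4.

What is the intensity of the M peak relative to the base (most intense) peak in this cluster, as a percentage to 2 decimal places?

Term probabilities: M 0.1506, M+2 0.4750, M+4 0.3744. Base peak = M+2.
P(M+2) = C(2,1) × 0.3881^1 × 0.6119^1 = 2 × 0.3881 × 0.6119 = 0.474957 (base)
P(M) = C(2,0) × 0.3881^2 × 0.6119^0 = 1 × 0.15062161 × 1.0000 = 0.150622
Relative intensity = 0.150622 / 0.474957 × 100 = 31.71

31.71%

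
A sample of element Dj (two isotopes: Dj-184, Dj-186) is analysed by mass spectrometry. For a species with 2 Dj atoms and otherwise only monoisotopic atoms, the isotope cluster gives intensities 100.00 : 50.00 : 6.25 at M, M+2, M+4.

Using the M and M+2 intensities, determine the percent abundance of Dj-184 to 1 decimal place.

80.0%

If p is the fraction of Dj that is Dj-184, then I(M+2)/I(M) = [C(2,1)·p^1·(1−p)] / p^2 = 2·(1−p)/p = 50.00/100.00 = 0.5000
(1−p)/p = 0.5000/2 = 0.2500  ⇒  p = 1/(1 + 0.2500) = 0.8000
Dj-184: 80.0%, Dj-186: 20.0%.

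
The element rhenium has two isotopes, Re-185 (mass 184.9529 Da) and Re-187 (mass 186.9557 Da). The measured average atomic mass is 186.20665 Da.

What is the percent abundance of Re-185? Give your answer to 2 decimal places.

37.40%

Writing the weighted mean with unknown fraction x of Re-185:
184.9529·x + 186.9557·(1 − x) = 186.20665
(184.9529 − 186.9557)·x = 186.20665 − 186.9557
x = -0.74905 / -2.0028 = 0.37400 → 37.40% Re-185, 62.60% Re-187.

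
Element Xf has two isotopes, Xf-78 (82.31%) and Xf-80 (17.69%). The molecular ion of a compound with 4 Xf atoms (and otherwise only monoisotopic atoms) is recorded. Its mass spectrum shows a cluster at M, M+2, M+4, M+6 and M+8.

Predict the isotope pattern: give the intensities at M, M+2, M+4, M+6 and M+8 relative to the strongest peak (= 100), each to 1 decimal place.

Each Xf atom is independently Xf-78 (p = 0.8231) or Xf-80 (q = 0.1769); the cluster is the binomial expansion (p + q)^4.
P(M) = 0.8231^4 = 0.458998
P(M+2) = 4 × 0.8231^3 × 0.1769^1 = 0.394590
P(M+4) = 6 × 0.8231^2 × 0.1769^2 = 0.127207
P(M+6) = 4 × 0.8231^1 × 0.1769^3 = 0.018226
P(M+8) = 0.1769^4 = 0.000979
The M peak is largest (0.458998); scaling to 100 gives 100.0 : 86.0 : 27.7 : 4.0 : 0.2.

100.0 : 86.0 : 27.7 : 4.0 : 0.2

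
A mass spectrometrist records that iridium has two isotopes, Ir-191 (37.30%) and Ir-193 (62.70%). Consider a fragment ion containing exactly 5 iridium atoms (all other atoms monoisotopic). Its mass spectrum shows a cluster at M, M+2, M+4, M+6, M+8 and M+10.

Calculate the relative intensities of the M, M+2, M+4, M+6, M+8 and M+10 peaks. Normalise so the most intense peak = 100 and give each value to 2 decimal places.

Each Ir atom is independently Ir-191 (p = 0.3730) or Ir-193 (q = 0.6270); the cluster is the binomial expansion (p + q)^5.
P(M) = 0.3730^5 = 0.007220
P(M+2) = 5 × 0.3730^4 × 0.6270^1 = 0.060684
P(M+4) = 10 × 0.3730^3 × 0.6270^2 = 0.204015
P(M+6) = 10 × 0.3730^2 × 0.6270^3 = 0.342942
P(M+8) = 5 × 0.3730^1 × 0.6270^4 = 0.288237
P(M+10) = 0.6270^5 = 0.096903
The M+6 peak is largest (0.342942); scaling to 100 gives 2.11 : 17.70 : 59.49 : 100.00 : 84.05 : 28.26.

2.11 : 17.70 : 59.49 : 100.00 : 84.05 : 28.26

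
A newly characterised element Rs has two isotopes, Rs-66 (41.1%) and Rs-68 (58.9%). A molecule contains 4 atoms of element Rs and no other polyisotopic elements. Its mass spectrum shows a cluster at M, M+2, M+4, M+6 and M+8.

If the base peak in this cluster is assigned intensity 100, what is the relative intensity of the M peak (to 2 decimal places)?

8.12

(0.411 + 0.589)^4 gives M 0.0285, M+2 0.1636, M+4 0.3516, M+6 0.3359, M+8 0.1204; the largest is M+4.
P(M+4) = C(4,2) × 0.411^2 × 0.589^2 = 6 × 0.168921 × 0.346921 = 0.351613 (base)
P(M) = C(4,0) × 0.411^4 × 0.589^0 = 1 × 0.0285343 × 1.0000 = 0.028534
Relative intensity = 0.028534 / 0.351613 × 100 = 8.12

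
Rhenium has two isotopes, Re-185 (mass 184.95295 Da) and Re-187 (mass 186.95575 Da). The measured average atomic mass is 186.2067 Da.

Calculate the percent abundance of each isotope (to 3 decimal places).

Re-185: 37.400%, Re-187: 62.600%

Let x be the fractional abundance of Re-185; then Re-187 has abundance 1 − x.
184.95295·x + 186.95575·(1 − x) = 186.2067
(184.95295 − 186.95575)·x = 186.2067 − 186.95575
x = -0.74905 / -2.00280 = 0.37400 → 37.400% Re-185, 62.600% Re-187.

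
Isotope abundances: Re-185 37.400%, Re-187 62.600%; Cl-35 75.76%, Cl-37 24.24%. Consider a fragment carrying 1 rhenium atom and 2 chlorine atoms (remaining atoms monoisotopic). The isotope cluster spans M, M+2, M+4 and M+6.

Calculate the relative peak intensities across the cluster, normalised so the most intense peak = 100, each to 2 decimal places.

43.22 : 100.00 : 50.72 : 7.41

Rhenium pattern (n=1): 0.3740 : 0.6260
Chlorine pattern (n=2): 0.57395776 : 0.36728448 : 0.05875776
Convolve the two distributions (both contribute in 2-u steps):
  M: 0.3740×0.57395776 = 0.214660
  M+2: 0.3740×0.36728448 + 0.6260×0.57395776 = 0.496662
  M+4: 0.3740×0.05875776 + 0.6260×0.36728448 = 0.251895
  M+6: 0.6260×0.05875776 = 0.036782
Scale to base peak (0.496662) = 100: 43.22 : 100.00 : 50.72 : 7.41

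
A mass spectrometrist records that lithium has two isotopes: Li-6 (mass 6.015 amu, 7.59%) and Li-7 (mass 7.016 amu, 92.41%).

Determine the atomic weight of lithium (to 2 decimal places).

Average mass = Σ (abundance × isotope mass) = 0.0759 × 6.015 + 0.9241 × 7.016
= 0.4565 + 6.4835 = 6.9400 amu

6.94 amu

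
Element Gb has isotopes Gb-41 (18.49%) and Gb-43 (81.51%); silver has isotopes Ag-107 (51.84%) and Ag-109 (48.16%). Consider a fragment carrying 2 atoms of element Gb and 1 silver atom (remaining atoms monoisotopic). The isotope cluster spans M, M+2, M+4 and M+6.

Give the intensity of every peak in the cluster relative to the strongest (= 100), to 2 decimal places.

Element Gb pattern (n=2): 0.03418801 : 0.30142398 : 0.66438801
Silver pattern (n=1): 0.5184 : 0.4816
Convolve the two distributions (both contribute in 2-u steps):
  M: 0.03418801×0.5184 = 0.017723
  M+2: 0.03418801×0.4816 + 0.30142398×0.5184 = 0.172723
  M+4: 0.30142398×0.4816 + 0.66438801×0.5184 = 0.489585
  M+6: 0.66438801×0.4816 = 0.319969
Scale to base peak (0.489585) = 100: 3.62 : 35.28 : 100.00 : 65.36

3.62 : 35.28 : 100.00 : 65.36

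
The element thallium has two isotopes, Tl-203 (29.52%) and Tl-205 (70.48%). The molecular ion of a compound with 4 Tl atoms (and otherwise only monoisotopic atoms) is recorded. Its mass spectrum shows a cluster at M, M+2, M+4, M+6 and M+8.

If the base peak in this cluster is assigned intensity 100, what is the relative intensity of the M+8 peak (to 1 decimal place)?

59.7

Term probabilities: M 0.0076, M+2 0.0725, M+4 0.2597, M+6 0.4134, M+8 0.2468. Base peak = M+6.
P(M+6) = C(4,3) × 0.2952^1 × 0.7048^3 = 4 × 0.2952 × 0.35010449 = 0.413403 (base)
P(M+8) = C(4,4) × 0.2952^0 × 0.7048^4 = 1 × 1.0000 × 0.24675365 = 0.246754
Relative intensity = 0.246754 / 0.413403 × 100 = 59.7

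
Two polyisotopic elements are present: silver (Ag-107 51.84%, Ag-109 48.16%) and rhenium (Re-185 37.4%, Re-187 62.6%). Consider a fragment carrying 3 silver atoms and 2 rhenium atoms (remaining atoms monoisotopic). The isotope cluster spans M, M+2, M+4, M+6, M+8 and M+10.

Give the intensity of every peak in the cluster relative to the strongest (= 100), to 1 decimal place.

Silver pattern (n=3): 0.13931407 : 0.38827347 : 0.36071085 : 0.11170161
Rhenium pattern (n=2): 0.139876 : 0.468248 : 0.391876
Convolve the two distributions (both contribute in 2-u steps):
  M: 0.13931407×0.139876 = 0.019487
  M+2: 0.13931407×0.468248 + 0.38827347×0.139876 = 0.119544
  M+4: 0.13931407×0.391876 + 0.38827347×0.468248 + 0.36071085×0.139876 = 0.286857
  M+6: 0.38827347×0.391876 + 0.36071085×0.468248 + 0.11170161×0.139876 = 0.336682
  M+8: 0.36071085×0.391876 + 0.11170161×0.468248 = 0.193658
  M+10: 0.11170161×0.391876 = 0.043773
Scale to base peak (0.336682) = 100: 5.8 : 35.5 : 85.2 : 100.0 : 57.5 : 13.0

5.8 : 35.5 : 85.2 : 100.0 : 57.5 : 13.0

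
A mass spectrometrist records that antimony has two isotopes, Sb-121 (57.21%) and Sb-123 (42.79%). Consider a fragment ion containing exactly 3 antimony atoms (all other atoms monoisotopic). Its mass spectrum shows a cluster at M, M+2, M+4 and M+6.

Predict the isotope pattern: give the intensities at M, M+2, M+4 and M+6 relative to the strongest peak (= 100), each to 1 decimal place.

The 3 Sb atoms are independent, so intensities follow the terms of (0.5721 + 0.4279)^3.
P(M) = 0.5721^3 = 0.187247
P(M+2) = 3 × 0.5721^2 × 0.4279^1 = 0.420153
P(M+4) = 3 × 0.5721^1 × 0.4279^2 = 0.314252
P(M+6) = 0.4279^3 = 0.078348
The M+2 peak is largest (0.420153); scaling to 100 gives 44.6 : 100.0 : 74.8 : 18.6.

44.6 : 100.0 : 74.8 : 18.6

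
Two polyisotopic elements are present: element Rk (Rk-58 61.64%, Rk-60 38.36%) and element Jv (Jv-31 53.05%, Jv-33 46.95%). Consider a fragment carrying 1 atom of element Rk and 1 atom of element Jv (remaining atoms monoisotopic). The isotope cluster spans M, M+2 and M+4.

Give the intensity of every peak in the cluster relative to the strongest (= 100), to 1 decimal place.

Element Rk pattern (n=1): 0.6164 : 0.3836
Element Jv pattern (n=1): 0.5305 : 0.4695
Convolve the two distributions (both contribute in 2-u steps):
  M: 0.6164×0.5305 = 0.327000
  M+2: 0.6164×0.4695 + 0.3836×0.5305 = 0.492900
  M+4: 0.3836×0.4695 = 0.180100
Scale to base peak (0.492900) = 100: 66.3 : 100.0 : 36.5

66.3 : 100.0 : 36.5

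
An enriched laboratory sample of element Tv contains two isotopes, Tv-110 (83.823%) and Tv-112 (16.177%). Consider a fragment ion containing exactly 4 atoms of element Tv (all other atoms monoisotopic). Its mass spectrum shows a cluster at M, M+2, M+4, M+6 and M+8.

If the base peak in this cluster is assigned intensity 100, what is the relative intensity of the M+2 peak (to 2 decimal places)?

Term probabilities: M 0.4937, M+2 0.3811, M+4 0.1103, M+6 0.0142, M+8 0.0007. Base peak = M.
P(M) = C(4,0) × 0.83823^4 × 0.16177^0 = 1 × 0.49368826 × 1.0000 = 0.493688 (base)
P(M+2) = C(4,1) × 0.83823^3 × 0.16177^1 = 4 × 0.58896515 × 0.16177 = 0.381108
Relative intensity = 0.381108 / 0.493688 × 100 = 77.20

77.20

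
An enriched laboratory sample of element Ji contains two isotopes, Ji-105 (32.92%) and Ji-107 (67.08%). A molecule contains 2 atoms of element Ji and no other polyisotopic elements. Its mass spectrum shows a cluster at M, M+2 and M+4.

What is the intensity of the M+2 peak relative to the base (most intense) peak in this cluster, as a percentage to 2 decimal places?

Term probabilities: M 0.1084, M+2 0.4417, M+4 0.4500. Base peak = M+4.
P(M+4) = C(2,2) × 0.3292^0 × 0.6708^2 = 1 × 1.0000 × 0.44997264 = 0.449973 (base)
P(M+2) = C(2,1) × 0.3292^1 × 0.6708^1 = 2 × 0.3292 × 0.6708 = 0.441655
Relative intensity = 0.441655 / 0.449973 × 100 = 98.15

98.15%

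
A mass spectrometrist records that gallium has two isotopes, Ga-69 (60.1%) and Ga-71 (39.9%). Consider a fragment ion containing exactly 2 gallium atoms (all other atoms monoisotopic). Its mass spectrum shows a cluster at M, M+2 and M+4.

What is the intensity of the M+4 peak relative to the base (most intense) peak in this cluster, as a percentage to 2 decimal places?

33.19%

Term probabilities: M 0.3612, M+2 0.4796, M+4 0.1592. Base peak = M+2.
P(M+2) = C(2,1) × 0.601^1 × 0.399^1 = 2 × 0.6010 × 0.3990 = 0.479598 (base)
P(M+4) = C(2,2) × 0.601^0 × 0.399^2 = 1 × 1.0000 × 0.159201 = 0.159201
Relative intensity = 0.159201 / 0.479598 × 100 = 33.19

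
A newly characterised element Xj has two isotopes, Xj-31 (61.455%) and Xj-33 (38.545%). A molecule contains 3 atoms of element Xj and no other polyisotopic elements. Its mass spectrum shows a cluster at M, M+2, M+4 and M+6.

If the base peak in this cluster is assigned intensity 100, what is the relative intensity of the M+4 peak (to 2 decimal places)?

62.72

Binomial terms of (0.61455 + 0.38545)^3: M 0.2321, M+2 0.4367, M+4 0.2739, M+6 0.0573 → M+2 is the base peak.
P(M+2) = C(3,1) × 0.61455^2 × 0.38545^1 = 3 × 0.3776717 × 0.38545 = 0.436721 (base)
P(M+4) = C(3,2) × 0.61455^1 × 0.38545^2 = 3 × 0.61455 × 0.1485717 = 0.273914
Relative intensity = 0.273914 / 0.436721 × 100 = 62.72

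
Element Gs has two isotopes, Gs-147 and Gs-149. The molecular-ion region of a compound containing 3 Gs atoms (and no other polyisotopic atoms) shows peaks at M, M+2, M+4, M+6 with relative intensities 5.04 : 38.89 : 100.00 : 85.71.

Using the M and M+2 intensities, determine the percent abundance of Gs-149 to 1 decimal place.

72.0%

Write p for the Gs-147 fraction. I(M+2)/I(M) = [C(3,1)·p^2·(1−p)] / p^3 = 3·(1−p)/p = 38.89/5.04 = 7.7163
(1−p)/p = 7.7163/3 = 2.5721  ⇒  p = 1/(1 + 2.5721) = 0.2799
Gs-147: 28.0%, Gs-149: 72.0%.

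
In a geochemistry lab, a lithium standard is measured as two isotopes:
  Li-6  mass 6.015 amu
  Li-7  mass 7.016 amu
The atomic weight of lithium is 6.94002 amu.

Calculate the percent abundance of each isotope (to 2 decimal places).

With x = fraction of Li-6 (so Li-7 is 1 − x):
6.015·x + 7.016·(1 − x) = 6.94002
(6.015 − 7.016)·x = 6.94002 − 7.016
x = -0.07598 / -1.001 = 0.07590 → 7.59% Li-6, 92.41% Li-7.

Li-6: 7.59%, Li-7: 92.41%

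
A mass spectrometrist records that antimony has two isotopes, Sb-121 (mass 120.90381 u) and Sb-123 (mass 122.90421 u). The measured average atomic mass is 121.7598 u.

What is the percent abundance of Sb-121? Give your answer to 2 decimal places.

57.21%

Writing the weighted mean with unknown fraction x of Sb-121:
120.90381·x + 122.90421·(1 − x) = 121.7598
(120.90381 − 122.90421)·x = 121.7598 − 122.90421
x = -1.14441 / -2.00040 = 0.57209 → 57.21% Sb-121, 42.79% Sb-123.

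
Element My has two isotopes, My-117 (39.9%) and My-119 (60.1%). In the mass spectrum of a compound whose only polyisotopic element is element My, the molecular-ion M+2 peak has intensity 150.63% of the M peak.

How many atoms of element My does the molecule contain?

1

With n My atoms, P(M+2)/P(M) = C(n,1)·p^(n−1)q / p^n = n·q/p = n · 0.601/0.399.
n = 1.5063 × 0.399/0.601 = 1.00 ≈ 1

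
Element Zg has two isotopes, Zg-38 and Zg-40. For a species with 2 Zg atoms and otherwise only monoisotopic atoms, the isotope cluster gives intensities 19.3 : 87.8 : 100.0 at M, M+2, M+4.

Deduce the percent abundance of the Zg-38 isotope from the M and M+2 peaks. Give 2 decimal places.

30.54%

Let p = fractional abundance of Zg-38. I(M+2)/I(M) = [C(2,1)·p^1·(1−p)] / p^2 = 2·(1−p)/p = 87.8/19.3 = 4.5492
(1−p)/p = 4.5492/2 = 2.2746  ⇒  p = 1/(1 + 2.2746) = 0.3054
Zg-38: 30.54%, Zg-40: 69.46%.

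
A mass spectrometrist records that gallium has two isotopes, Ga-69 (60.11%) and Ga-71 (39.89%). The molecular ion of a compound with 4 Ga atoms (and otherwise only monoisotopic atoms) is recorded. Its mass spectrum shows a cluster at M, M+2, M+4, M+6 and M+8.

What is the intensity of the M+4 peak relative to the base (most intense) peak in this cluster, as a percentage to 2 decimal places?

(0.6011 + 0.3989)^4 gives M 0.1306, M+2 0.3465, M+4 0.3450, M+6 0.1526, M+8 0.0253; the largest is M+2.
P(M+2) = C(4,1) × 0.6011^3 × 0.3989^1 = 4 × 0.21719018 × 0.3989 = 0.346549 (base)
P(M+4) = C(4,2) × 0.6011^2 × 0.3989^2 = 6 × 0.36132121 × 0.15912121 = 0.344963
Relative intensity = 0.344963 / 0.346549 × 100 = 99.54

99.54%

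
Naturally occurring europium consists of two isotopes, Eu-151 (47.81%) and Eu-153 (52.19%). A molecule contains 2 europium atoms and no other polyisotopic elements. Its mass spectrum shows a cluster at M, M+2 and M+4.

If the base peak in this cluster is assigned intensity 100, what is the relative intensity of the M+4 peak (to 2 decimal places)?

Term probabilities: M 0.2286, M+2 0.4990, M+4 0.2724. Base peak = M+2.
P(M+2) = C(2,1) × 0.4781^1 × 0.5219^1 = 2 × 0.4781 × 0.5219 = 0.499041 (base)
P(M+4) = C(2,2) × 0.4781^0 × 0.5219^2 = 1 × 1.0000 × 0.27237961 = 0.272380
Relative intensity = 0.272380 / 0.499041 × 100 = 54.58

54.58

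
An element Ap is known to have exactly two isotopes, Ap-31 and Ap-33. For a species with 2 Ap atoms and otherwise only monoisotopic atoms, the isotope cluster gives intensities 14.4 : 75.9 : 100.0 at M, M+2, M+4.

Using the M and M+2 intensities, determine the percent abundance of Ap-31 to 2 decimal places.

Let p = fractional abundance of Ap-31. I(M+2)/I(M) = [C(2,1)·p^1·(1−p)] / p^2 = 2·(1−p)/p = 75.9/14.4 = 5.2708
(1−p)/p = 5.2708/2 = 2.6354  ⇒  p = 1/(1 + 2.6354) = 0.2751
Ap-31: 27.51%, Ap-33: 72.49%.

27.51%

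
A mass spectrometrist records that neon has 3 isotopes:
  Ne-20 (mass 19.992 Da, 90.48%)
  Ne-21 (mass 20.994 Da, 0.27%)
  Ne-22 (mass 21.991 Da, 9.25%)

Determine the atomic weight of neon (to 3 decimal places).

20.180 Da

Ar = Σ fᵢ·mᵢ = 0.9048 × 19.992 + 0.0027 × 20.994 + 0.0925 × 21.991
= 18.0888 + 0.0567 + 2.0342 = 20.1797 Da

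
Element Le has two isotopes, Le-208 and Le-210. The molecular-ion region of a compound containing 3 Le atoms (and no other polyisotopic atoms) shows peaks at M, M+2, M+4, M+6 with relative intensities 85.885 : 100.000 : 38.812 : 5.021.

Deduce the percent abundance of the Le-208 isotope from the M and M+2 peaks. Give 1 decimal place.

72.0%

If p is the fraction of Le that is Le-208, then I(M+2)/I(M) = [C(3,1)·p^2·(1−p)] / p^3 = 3·(1−p)/p = 100.000/85.885 = 1.1643
(1−p)/p = 1.1643/3 = 0.3881  ⇒  p = 1/(1 + 0.3881) = 0.7204
Le-208: 72.0%, Le-210: 28.0%.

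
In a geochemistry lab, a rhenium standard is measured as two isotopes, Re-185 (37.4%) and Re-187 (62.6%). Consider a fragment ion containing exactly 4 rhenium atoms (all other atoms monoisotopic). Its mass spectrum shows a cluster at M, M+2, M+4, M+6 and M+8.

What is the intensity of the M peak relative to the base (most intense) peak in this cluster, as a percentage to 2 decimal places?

(0.374 + 0.626)^4 gives M 0.0196, M+2 0.1310, M+4 0.3289, M+6 0.3670, M+8 0.1536; the largest is M+6.
P(M+6) = C(4,3) × 0.374^1 × 0.626^3 = 4 × 0.3740 × 0.24531438 = 0.366990 (base)
P(M) = C(4,0) × 0.374^4 × 0.626^0 = 1 × 0.0195653 × 1.0000 = 0.019565
Relative intensity = 0.019565 / 0.366990 × 100 = 5.33

5.33%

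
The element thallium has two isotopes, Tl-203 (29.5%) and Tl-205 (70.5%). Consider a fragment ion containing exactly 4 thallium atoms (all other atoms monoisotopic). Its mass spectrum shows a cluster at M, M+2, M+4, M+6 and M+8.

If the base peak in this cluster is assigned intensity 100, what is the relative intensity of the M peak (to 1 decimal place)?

1.8

(0.295 + 0.705)^4 gives M 0.0076, M+2 0.0724, M+4 0.2595, M+6 0.4135, M+8 0.2470; the largest is M+6.
P(M+6) = C(4,3) × 0.295^1 × 0.705^3 = 4 × 0.2950 × 0.35040263 = 0.413475 (base)
P(M) = C(4,0) × 0.295^4 × 0.705^0 = 1 × 0.00757335 × 1.0000 = 0.007573
Relative intensity = 0.007573 / 0.413475 × 100 = 1.8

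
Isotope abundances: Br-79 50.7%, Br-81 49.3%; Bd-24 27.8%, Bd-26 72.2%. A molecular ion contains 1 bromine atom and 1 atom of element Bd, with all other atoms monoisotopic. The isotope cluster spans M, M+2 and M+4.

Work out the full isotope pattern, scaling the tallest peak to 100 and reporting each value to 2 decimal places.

28.02 : 100.00 : 70.75

Bromine pattern (n=1): 0.5070 : 0.4930
Element Bd pattern (n=1): 0.2780 : 0.7220
Convolve the two distributions (both contribute in 2-u steps):
  M: 0.5070×0.2780 = 0.140946
  M+2: 0.5070×0.7220 + 0.4930×0.2780 = 0.503108
  M+4: 0.4930×0.7220 = 0.355946
Scale to base peak (0.503108) = 100: 28.02 : 100.00 : 70.75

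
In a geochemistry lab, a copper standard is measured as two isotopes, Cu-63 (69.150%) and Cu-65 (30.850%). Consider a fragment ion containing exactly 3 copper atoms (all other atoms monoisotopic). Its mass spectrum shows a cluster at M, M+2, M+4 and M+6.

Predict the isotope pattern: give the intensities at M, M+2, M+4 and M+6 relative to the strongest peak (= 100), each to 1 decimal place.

74.7 : 100.0 : 44.6 : 6.6

Each Cu atom is independently Cu-63 (p = 0.69150) or Cu-65 (q = 0.30850); the cluster is the binomial expansion (p + q)^3.
P(M) = 0.69150^3 = 0.330656
P(M+2) = 3 × 0.69150^2 × 0.30850^1 = 0.442548
P(M+4) = 3 × 0.69150^1 × 0.30850^2 = 0.197435
P(M+6) = 0.30850^3 = 0.029361
The M+2 peak is largest (0.442548); scaling to 100 gives 74.7 : 100.0 : 44.6 : 6.6.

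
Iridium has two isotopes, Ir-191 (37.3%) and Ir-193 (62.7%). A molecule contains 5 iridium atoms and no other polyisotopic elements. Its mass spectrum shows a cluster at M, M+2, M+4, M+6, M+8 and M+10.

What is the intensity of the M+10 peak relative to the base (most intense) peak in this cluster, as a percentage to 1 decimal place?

28.3%

Binomial terms of (0.373 + 0.627)^5: M 0.0072, M+2 0.0607, M+4 0.2040, M+6 0.3429, M+8 0.2882, M+10 0.0969 → M+6 is the base peak.
P(M+6) = C(5,3) × 0.373^2 × 0.627^3 = 10 × 0.139129 × 0.24649188 = 0.342942 (base)
P(M+10) = C(5,5) × 0.373^0 × 0.627^5 = 1 × 1.0000 × 0.09690311 = 0.096903
Relative intensity = 0.096903 / 0.342942 × 100 = 28.3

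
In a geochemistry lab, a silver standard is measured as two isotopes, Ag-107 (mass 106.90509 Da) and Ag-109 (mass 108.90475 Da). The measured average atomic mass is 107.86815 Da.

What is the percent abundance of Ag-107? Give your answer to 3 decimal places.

51.839%

With x = fraction of Ag-107 (so Ag-109 is 1 − x):
106.90509·x + 108.90475·(1 − x) = 107.86815
(106.90509 − 108.90475)·x = 107.86815 − 108.90475
x = -1.03660 / -1.99966 = 0.51839 → 51.839% Ag-107, 48.161% Ag-109.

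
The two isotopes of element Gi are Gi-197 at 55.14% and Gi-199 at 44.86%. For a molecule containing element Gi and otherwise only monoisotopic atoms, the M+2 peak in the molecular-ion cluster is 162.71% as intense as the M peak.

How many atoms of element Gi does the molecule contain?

2

With n Gi atoms, P(M+2)/P(M) = C(n,1)·p^(n−1)q / p^n = n·q/p = n · 0.4486/0.5514.
n = 1.6271 × 0.5514/0.4486 = 2.00 ≈ 2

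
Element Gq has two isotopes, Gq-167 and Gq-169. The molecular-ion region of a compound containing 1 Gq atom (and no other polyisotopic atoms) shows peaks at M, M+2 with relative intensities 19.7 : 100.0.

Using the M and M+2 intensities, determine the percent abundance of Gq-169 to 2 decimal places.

If p is the fraction of Gq that is Gq-167, then I(M+2)/I(M) = [C(1,1)·p^0·(1−p)] / p^1 = 1·(1−p)/p = 100.0/19.7 = 5.0761
(1−p)/p = 5.0761/1 = 5.0761  ⇒  p = 1/(1 + 5.0761) = 0.1646
Gq-167: 16.46%, Gq-169: 83.54%.

83.54%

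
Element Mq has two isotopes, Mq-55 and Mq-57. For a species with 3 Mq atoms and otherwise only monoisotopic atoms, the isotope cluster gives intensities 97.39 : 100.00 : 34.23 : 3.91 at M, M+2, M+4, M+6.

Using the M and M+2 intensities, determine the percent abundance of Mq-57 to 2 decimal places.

Write p for the Mq-55 fraction. I(M+2)/I(M) = [C(3,1)·p^2·(1−p)] / p^3 = 3·(1−p)/p = 100.00/97.39 = 1.0268
(1−p)/p = 1.0268/3 = 0.3423  ⇒  p = 1/(1 + 0.3423) = 0.7450
Mq-55: 74.50%, Mq-57: 25.50%.

25.50%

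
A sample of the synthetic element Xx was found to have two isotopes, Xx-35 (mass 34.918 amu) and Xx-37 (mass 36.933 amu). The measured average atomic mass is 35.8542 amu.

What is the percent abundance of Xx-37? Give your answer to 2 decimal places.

46.46%

Writing the weighted mean with unknown fraction x of Xx-35:
34.918·x + 36.933·(1 − x) = 35.8542
(34.918 − 36.933)·x = 35.8542 − 36.933
x = -1.0788 / -2.015 = 0.53538 → 53.54% Xx-35, 46.46% Xx-37.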